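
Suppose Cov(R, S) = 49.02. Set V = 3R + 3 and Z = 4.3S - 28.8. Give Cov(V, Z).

Cov(V, Z) = 632.358

Cov(V, Z) = a·c·Cov(R, S) = 3·4.3·49.02 = 632.358. Additive constants drop out.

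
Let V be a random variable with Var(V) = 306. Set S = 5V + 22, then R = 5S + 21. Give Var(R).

Var(S) = 5²·306 = 7650.
Var(R) = 5²·7650 = 191250.

Var(R) = 191250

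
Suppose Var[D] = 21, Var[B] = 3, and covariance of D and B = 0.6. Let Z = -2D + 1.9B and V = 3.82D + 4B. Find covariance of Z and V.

covariance of Z and V = -138.0852

By bilinearity, covariance of Z and V = ac·Var[D] + bd·Var[B] + (ad+bc)·covariance of D and B, with a=-2, b=1.9, c=3.82, d=4.
ac·Var[D] = (-2)·3.82·21 = -160.44
bd·Var[B] = 1.9·4·3 = 22.8
(ad+bc)·covariance of D and B = (-0.742)·0.6 = -0.4452
covariance of Z and V = -160.44 + 22.8 + (-0.4452) = -138.0852.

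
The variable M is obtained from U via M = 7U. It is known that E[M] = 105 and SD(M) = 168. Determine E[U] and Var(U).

From M = 7U: E[M] = a·E[U] + b, so E[U] = (E[M] − b)/a = (105 − 0)/7 = 15.
Var(M) = 168² = 28224.
Var(M) = a²·Var(U), so Var(U) = 28224/7² = 576.

E[U] = 15, Var(U) = 576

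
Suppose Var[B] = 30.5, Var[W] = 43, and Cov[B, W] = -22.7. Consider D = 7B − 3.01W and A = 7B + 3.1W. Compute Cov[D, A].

By bilinearity, Cov[D, A] = ac·Var[B] + bd·Var[W] + (ad+bc)·Cov[B, W], with a=7, b=-3.01, c=7, d=3.1.
ac·Var[B] = 7·7·30.5 = 1494.5
bd·Var[W] = (-3.01)·3.1·43 = -401.233
(ad+bc)·Cov[B, W] = (0.63)·(-22.7) = -14.301
Cov[D, A] = 1494.5 + (-401.233) + (-14.301) = 1078.966.

Cov[D, A] = 1078.966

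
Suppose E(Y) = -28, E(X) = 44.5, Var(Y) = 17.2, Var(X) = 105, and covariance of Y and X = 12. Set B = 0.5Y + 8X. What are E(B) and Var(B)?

E(B) = 0.5·E(Y) + 8·E(X) = 0.5·(-28) + 8·44.5 = 342.
Var(B) = a²·Var(Y) + b²·Var(X) + 2ab·covariance of Y and X with a = 0.5, b = 8.
= 0.5²·17.2 + 8²·105 + 2·0.5·8·12
= 4.3 + 6720 + 96 = 6820.3.

E(B) = 342, Var(B) = 6820.3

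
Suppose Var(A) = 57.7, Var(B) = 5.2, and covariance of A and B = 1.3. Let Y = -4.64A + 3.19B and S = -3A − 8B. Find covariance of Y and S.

By bilinearity, covariance of Y and S = ac·Var(A) + bd·Var(B) + (ad+bc)·covariance of A and B, with a=-4.64, b=3.19, c=-3, d=-8.
ac·Var(A) = (-4.64)·(-3)·57.7 = 803.184
bd·Var(B) = 3.19·(-8)·5.2 = -132.704
(ad+bc)·covariance of A and B = (27.55)·1.3 = 35.815
covariance of Y and S = 803.184 + (-132.704) + 35.815 = 706.295.

covariance of Y and S = 706.295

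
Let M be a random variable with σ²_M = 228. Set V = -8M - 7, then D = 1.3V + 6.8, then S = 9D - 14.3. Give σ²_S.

σ²_S = 1997498.88

σ²_V = (-8)²·228 = 14592.
σ²_D = 1.3²·14592 = 24660.48.
σ²_S = 9²·24660.48 = 1997498.88.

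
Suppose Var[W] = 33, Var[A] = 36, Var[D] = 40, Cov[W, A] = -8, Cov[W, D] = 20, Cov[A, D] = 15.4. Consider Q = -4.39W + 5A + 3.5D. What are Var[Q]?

Var[Q] = a²·Var[W] + b²·Var[A] + c²·Var[D] + 2ab·Cov[W, A] + 2ac·Cov[W, D] + 2bc·Cov[A, D], with a = -4.39, b = 5, c = 3.5.
= 635.9793 + 900 + 490 + 351.2 + (-614.6) + 539
= 2301.5793.

Var[Q] = 2301.5793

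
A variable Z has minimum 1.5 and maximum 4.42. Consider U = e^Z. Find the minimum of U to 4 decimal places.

e^Z is increasing on this domain, so min(U) comes from min(Z) = 1.5: min(U) = exp(1.5) ≈ 4.4817.

min(U) = 4.4817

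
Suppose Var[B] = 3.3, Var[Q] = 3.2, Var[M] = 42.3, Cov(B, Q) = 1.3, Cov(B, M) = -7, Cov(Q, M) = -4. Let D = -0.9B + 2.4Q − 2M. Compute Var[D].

Var[D] = a²·Var[B] + b²·Var[Q] + c²·Var[M] + 2ab·Cov(B, Q) + 2ac·Cov(B, M) + 2bc·Cov(Q, M), with a = -0.9, b = 2.4, c = -2.
= 2.673 + 18.432 + 169.2 + (-5.616) + (-25.2) + 38.4
= 197.889.

Var[D] = 197.889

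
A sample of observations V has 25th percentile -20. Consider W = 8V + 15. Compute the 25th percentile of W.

Since a = 8 > 0 the transformation is increasing, so the 25th percentile of W = a·(P_{25} of V) + b = 8·(-20) + 15 = -145.

25th percentile of W = -145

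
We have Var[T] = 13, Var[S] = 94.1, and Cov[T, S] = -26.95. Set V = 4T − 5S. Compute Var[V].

Var[V] = a²·Var[T] + b²·Var[S] + 2ab·Cov[T, S] with a = 4, b = -5.
= 4²·13 + (-5)²·94.1 + 2·4·(-5)·(-26.95)
= 208 + 2352.5 + 1078 = 3638.5.

Var[V] = 3638.5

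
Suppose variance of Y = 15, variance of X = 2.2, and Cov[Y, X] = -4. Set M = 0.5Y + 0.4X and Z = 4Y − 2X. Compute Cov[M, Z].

By bilinearity, Cov[M, Z] = ac·variance of Y + bd·variance of X + (ad+bc)·Cov[Y, X], with a=0.5, b=0.4, c=4, d=-2.
ac·variance of Y = 0.5·4·15 = 30
bd·variance of X = 0.4·(-2)·2.2 = -1.76
(ad+bc)·Cov[Y, X] = (0.6)·(-4) = -2.4
Cov[M, Z] = 30 + (-1.76) + (-2.4) = 25.84.

Cov[M, Z] = 25.84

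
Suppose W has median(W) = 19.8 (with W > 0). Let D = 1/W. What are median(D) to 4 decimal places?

median(D) = 0.0505

1/W is monotone on this domain, so median(D) = 1/(19.8) ≈ 0.0505.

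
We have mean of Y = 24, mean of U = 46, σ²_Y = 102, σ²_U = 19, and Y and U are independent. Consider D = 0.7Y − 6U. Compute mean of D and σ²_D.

mean of D = 0.7·mean of Y + (-6)·mean of U = 0.7·24 + (-6)·46 = -259.2.
σ²_D = a²·σ²_Y + b²·σ²_U + 2ab·Cov[Y, U] with a = 0.7, b = -6.
Independence gives Cov[Y, U] = 0.
= 0.7²·102 + (-6)²·19 + 2·0.7·(-6)·0
= 49.98 + 684 + 0 = 733.98.

mean of D = -259.2, σ²_D = 733.98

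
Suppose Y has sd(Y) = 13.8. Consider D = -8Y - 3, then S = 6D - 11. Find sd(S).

sd(S) = 662.4

sd(D) = |-8|·13.8 = 110.4.
sd(S) = |6|·110.4 = 662.4.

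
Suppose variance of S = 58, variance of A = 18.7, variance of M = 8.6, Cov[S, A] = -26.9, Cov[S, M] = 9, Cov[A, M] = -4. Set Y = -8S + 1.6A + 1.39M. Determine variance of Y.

variance of Y = 4247.17606

variance of Y = a²·variance of S + b²·variance of A + c²·variance of M + 2ab·Cov[S, A] + 2ac·Cov[S, M] + 2bc·Cov[A, M], with a = -8, b = 1.6, c = 1.39.
= 3712 + 47.872 + 16.61606 + 688.64 + (-200.16) + (-17.792)
= 4247.17606.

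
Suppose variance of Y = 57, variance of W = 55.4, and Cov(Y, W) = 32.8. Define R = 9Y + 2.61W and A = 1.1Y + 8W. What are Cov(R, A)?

By bilinearity, Cov(R, A) = ac·variance of Y + bd·variance of W + (ad+bc)·Cov(Y, W), with a=9, b=2.61, c=1.1, d=8.
ac·variance of Y = 9·1.1·57 = 564.3
bd·variance of W = 2.61·8·55.4 = 1156.752
(ad+bc)·Cov(Y, W) = (74.871)·32.8 = 2455.7688
Cov(R, A) = 564.3 + 1156.752 + 2455.7688 = 4176.8208.

Cov(R, A) = 4176.8208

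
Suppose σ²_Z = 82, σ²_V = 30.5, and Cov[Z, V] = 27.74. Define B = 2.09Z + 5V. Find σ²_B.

σ²_B = a²·σ²_Z + b²·σ²_V + 2ab·Cov[Z, V] with a = 2.09, b = 5.
= 2.09²·82 + 5²·30.5 + 2·2.09·5·27.74
= 358.1842 + 762.5 + 579.766 = 1700.4502.

σ²_B = 1700.4502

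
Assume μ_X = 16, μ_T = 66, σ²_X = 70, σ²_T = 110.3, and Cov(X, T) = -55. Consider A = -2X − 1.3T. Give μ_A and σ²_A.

μ_A = -117.8, σ²_A = 180.407

μ_A = (-2)·μ_X + (-1.3)·μ_T = (-2)·16 + (-1.3)·66 = -117.8.
σ²_A = a²·σ²_X + b²·σ²_T + 2ab·Cov(X, T) with a = -2, b = -1.3.
= (-2)²·70 + (-1.3)²·110.3 + 2·(-2)·(-1.3)·(-55)
= 280 + 186.407 + (-286) = 180.407.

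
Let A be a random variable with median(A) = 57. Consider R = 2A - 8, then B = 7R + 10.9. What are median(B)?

median(R) = 2·57 + (-8) = 106.
median(B) = 7·106 + 10.9 = 752.9.

median(B) = 752.9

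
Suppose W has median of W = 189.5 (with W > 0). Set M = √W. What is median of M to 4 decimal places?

√W is monotone on this domain, so median of M = √(189.5) ≈ 13.7659.

median of M = 13.7659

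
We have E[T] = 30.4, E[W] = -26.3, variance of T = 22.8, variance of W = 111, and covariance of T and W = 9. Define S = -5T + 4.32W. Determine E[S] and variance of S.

E[S] = -265.616, variance of S = 2252.7264

E[S] = (-5)·E[T] + 4.32·E[W] = (-5)·30.4 + 4.32·(-26.3) = -265.616.
variance of S = a²·variance of T + b²·variance of W + 2ab·covariance of T and W with a = -5, b = 4.32.
= (-5)²·22.8 + 4.32²·111 + 2·(-5)·4.32·9
= 570 + 2071.5264 + (-388.8) = 2252.7264.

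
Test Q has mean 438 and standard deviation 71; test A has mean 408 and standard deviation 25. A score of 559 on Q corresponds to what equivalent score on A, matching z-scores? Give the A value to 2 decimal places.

A = 450.61

z = (559 − 438)/71 ≈ 1.7042.
A = 408 + z·25 = 408 + (559 − 438)·25/71 ≈ 450.61.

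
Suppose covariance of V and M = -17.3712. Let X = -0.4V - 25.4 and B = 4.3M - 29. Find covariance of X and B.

covariance of X and B = a·c·covariance of V and M = (-0.4)·4.3·(-17.3712) = 29.878464. Additive constants drop out.

covariance of X and B = 29.878464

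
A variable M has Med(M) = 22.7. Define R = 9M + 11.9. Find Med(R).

Med(R) = 216.2

A linear map preserves order up to sign, so Med(R) = a·Med(M) + b = 9·22.7 + 11.9 = 216.2.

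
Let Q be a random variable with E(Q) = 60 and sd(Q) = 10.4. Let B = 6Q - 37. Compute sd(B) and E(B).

B = 6Q - 37 is linear with a = 6, b = -37.
sd(B) = |a|·sd(Q) = |6|·10.4 = 62.4.
E(B) = a·E(Q) + b = 6·60 + (-37) = 323.

sd(B) = 62.4, E(B) = 323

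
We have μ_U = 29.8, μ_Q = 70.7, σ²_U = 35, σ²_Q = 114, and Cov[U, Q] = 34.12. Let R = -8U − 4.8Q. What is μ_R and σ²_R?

μ_R = -577.76, σ²_R = 7486.976

μ_R = (-8)·μ_U + (-4.8)·μ_Q = (-8)·29.8 + (-4.8)·70.7 = -577.76.
σ²_R = a²·σ²_U + b²·σ²_Q + 2ab·Cov[U, Q] with a = -8, b = -4.8.
= (-8)²·35 + (-4.8)²·114 + 2·(-8)·(-4.8)·34.12
= 2240 + 2626.56 + 2620.416 = 7486.976.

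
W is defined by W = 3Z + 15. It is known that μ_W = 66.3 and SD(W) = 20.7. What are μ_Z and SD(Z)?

μ_Z = 17.1, SD(Z) = 6.9

From W = 3Z + 15: μ_W = a·μ_Z + b, so μ_Z = (μ_W − b)/a = (66.3 − 15)/3 = 17.1.
SD(W) = |a|·SD(Z), so SD(Z) = 20.7/|3| = 6.9.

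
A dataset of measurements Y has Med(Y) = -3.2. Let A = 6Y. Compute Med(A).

Med(A) = -19.2

A linear map preserves order up to sign, so Med(A) = a·Med(Y) + b = 6·(-3.2) = -19.2.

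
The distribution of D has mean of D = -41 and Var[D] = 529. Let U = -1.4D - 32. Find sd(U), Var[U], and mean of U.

U = -1.4D - 32 is linear with a = -1.4, b = -32.
sd(D) = √529 = 23.
sd(U) = |a|·sd(D) = |-1.4|·23 = 32.2.
Var[U] = a²·Var[D] = (-1.4)²·529 = 1036.84 (the additive constant -32 does not affect variance).
mean of U = a·mean of D + b = (-1.4)·(-41) + (-32) = 25.4.

sd(U) = 32.2, Var[U] = 1036.84, mean of U = 25.4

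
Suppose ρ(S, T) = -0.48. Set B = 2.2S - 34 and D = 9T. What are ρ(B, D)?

Linear rescalings preserve correlation up to sign; here the slopes 2.2 and 9 have the same sign, so ρ(B, D) = ρ(S, T) = -0.48.

ρ(B, D) = -0.48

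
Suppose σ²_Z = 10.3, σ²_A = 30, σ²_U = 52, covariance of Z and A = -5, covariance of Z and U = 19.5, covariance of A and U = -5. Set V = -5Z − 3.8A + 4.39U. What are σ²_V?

σ²_V = 813.6192

σ²_V = a²·σ²_Z + b²·σ²_A + c²·σ²_U + 2ab·covariance of Z and A + 2ac·covariance of Z and U + 2bc·covariance of A and U, with a = -5, b = -3.8, c = 4.39.
= 257.5 + 433.2 + 1002.1492 + (-190) + (-856.05) + 166.82
= 813.6192.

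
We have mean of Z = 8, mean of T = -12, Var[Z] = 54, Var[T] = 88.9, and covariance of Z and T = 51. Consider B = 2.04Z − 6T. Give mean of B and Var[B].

mean of B = 2.04·mean of Z + (-6)·mean of T = 2.04·8 + (-6)·(-12) = 88.32.
Var[B] = a²·Var[Z] + b²·Var[T] + 2ab·covariance of Z and T with a = 2.04, b = -6.
= 2.04²·54 + (-6)²·88.9 + 2·2.04·(-6)·51
= 224.7264 + 3200.4 + (-1248.48) = 2176.6464.

mean of B = 88.32, Var[B] = 2176.6464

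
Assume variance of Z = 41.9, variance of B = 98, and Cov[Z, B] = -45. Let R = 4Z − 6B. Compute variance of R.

variance of R = 6358.4

variance of R = a²·variance of Z + b²·variance of B + 2ab·Cov[Z, B] with a = 4, b = -6.
= 4²·41.9 + (-6)²·98 + 2·4·(-6)·(-45)
= 670.4 + 3528 + 2160 = 6358.4.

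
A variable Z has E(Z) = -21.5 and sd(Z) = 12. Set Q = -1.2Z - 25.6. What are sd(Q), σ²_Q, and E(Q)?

Q = -1.2Z - 25.6 is linear with a = -1.2, b = -25.6.
sd(Q) = |a|·sd(Z) = |-1.2|·12 = 14.4.
σ²_Z = 12² = 144.
σ²_Q = a²·σ²_Z = (-1.2)²·144 = 207.36 (the additive constant -25.6 does not affect variance).
E(Q) = a·E(Z) + b = (-1.2)·(-21.5) + (-25.6) = 0.2.

sd(Q) = 14.4, σ²_Q = 207.36, E(Q) = 0.2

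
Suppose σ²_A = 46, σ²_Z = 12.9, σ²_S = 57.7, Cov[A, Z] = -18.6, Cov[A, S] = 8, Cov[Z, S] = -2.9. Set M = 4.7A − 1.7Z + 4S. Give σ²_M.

σ²_M = a²·σ²_A + b²·σ²_Z + c²·σ²_S + 2ab·Cov[A, Z] + 2ac·Cov[A, S] + 2bc·Cov[Z, S], with a = 4.7, b = -1.7, c = 4.
= 1016.14 + 37.281 + 923.2 + 297.228 + 300.8 + 39.44
= 2614.089.

σ²_M = 2614.089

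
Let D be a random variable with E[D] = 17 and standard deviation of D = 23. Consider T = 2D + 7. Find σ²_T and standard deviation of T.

T = 2D + 7 is linear with a = 2, b = 7.
σ²_D = 23² = 529.
σ²_T = a²·σ²_D = 2²·529 = 2116 (the additive constant 7 does not affect variance).
standard deviation of T = |a|·standard deviation of D = |2|·23 = 46.

σ²_T = 2116, standard deviation of T = 46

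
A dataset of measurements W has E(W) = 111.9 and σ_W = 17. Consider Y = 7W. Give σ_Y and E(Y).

Y = 7W is linear with a = 7, b = 0.
σ_Y = |a|·σ_W = |7|·17 = 119.
E(Y) = a·E(W) + b = 7·111.9 = 783.3.

σ_Y = 119, E(Y) = 783.3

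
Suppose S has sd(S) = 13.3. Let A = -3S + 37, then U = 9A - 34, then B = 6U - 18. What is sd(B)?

sd(B) = 2154.6

sd(A) = |-3|·13.3 = 39.9.
sd(U) = |9|·39.9 = 359.1.
sd(B) = |6|·359.1 = 2154.6.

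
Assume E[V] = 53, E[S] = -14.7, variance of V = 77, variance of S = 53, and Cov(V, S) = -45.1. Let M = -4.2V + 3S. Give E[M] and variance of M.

E[M] = -266.7, variance of M = 2971.8

E[M] = (-4.2)·E[V] + 3·E[S] = (-4.2)·53 + 3·(-14.7) = -266.7.
variance of M = a²·variance of V + b²·variance of S + 2ab·Cov(V, S) with a = -4.2, b = 3.
= (-4.2)²·77 + 3²·53 + 2·(-4.2)·3·(-45.1)
= 1358.28 + 477 + 1136.52 = 2971.8.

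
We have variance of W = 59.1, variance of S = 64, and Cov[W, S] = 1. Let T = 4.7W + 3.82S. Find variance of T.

variance of T = a²·variance of W + b²·variance of S + 2ab·Cov[W, S] with a = 4.7, b = 3.82.
= 4.7²·59.1 + 3.82²·64 + 2·4.7·3.82·1
= 1305.519 + 933.9136 + 35.908 = 2275.3406.

variance of T = 2275.3406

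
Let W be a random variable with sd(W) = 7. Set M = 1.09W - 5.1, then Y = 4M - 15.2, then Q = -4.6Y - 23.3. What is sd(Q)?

sd(M) = |1.09|·7 = 7.63.
sd(Y) = |4|·7.63 = 30.52.
sd(Q) = |-4.6|·30.52 = 140.392.

sd(Q) = 140.392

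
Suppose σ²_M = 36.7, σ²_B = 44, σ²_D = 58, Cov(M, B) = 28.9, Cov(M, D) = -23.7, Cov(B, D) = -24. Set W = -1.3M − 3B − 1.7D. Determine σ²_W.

σ²_W = 501.509

σ²_W = a²·σ²_M + b²·σ²_B + c²·σ²_D + 2ab·Cov(M, B) + 2ac·Cov(M, D) + 2bc·Cov(B, D), with a = -1.3, b = -3, c = -1.7.
= 62.023 + 396 + 167.62 + 225.42 + (-104.754) + (-244.8)
= 501.509.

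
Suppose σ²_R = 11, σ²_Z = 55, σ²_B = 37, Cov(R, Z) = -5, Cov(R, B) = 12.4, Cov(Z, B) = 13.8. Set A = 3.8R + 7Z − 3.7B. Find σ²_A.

σ²_A = 2030.842

σ²_A = a²·σ²_R + b²·σ²_Z + c²·σ²_B + 2ab·Cov(R, Z) + 2ac·Cov(R, B) + 2bc·Cov(Z, B), with a = 3.8, b = 7, c = -3.7.
= 158.84 + 2695 + 506.53 + (-266) + (-348.688) + (-714.84)
= 2030.842.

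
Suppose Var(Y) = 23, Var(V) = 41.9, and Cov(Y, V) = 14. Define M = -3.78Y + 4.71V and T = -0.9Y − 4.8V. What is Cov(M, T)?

By bilinearity, Cov(M, T) = ac·Var(Y) + bd·Var(V) + (ad+bc)·Cov(Y, V), with a=-3.78, b=4.71, c=-0.9, d=-4.8.
ac·Var(Y) = (-3.78)·(-0.9)·23 = 78.246
bd·Var(V) = 4.71·(-4.8)·41.9 = -947.2752
(ad+bc)·Cov(Y, V) = (13.905)·14 = 194.67
Cov(M, T) = 78.246 + (-947.2752) + 194.67 = -674.3592.

Cov(M, T) = -674.3592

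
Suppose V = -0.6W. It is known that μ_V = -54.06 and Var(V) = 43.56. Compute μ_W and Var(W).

μ_W = 90.1, Var(W) = 121

From V = -0.6W: μ_V = a·μ_W + b, so μ_W = (μ_V − b)/a = (-54.06 − 0)/(-0.6) = 90.1.
Var(V) = a²·Var(W), so Var(W) = 43.56/(-0.6)² = 121.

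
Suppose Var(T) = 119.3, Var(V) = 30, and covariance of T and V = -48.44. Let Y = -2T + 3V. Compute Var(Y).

Var(Y) = 1328.48

Var(Y) = a²·Var(T) + b²·Var(V) + 2ab·covariance of T and V with a = -2, b = 3.
= (-2)²·119.3 + 3²·30 + 2·(-2)·3·(-48.44)
= 477.2 + 270 + 581.28 = 1328.48.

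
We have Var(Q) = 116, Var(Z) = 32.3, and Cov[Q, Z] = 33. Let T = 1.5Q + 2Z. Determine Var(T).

Var(T) = a²·Var(Q) + b²·Var(Z) + 2ab·Cov[Q, Z] with a = 1.5, b = 2.
= 1.5²·116 + 2²·32.3 + 2·1.5·2·33
= 261 + 129.2 + 198 = 588.2.

Var(T) = 588.2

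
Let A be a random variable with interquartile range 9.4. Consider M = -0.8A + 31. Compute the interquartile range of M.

IQR(M) = 7.52

Under M = aA + b, IQR(M) = |a|·IQR(A) = |-0.8|·9.4 = 7.52 (shifts cancel; spread scales by |a|).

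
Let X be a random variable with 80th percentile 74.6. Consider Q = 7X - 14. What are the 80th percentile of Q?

80th percentile of Q = 508.2

Since a = 7 > 0 the transformation is increasing, so the 80th percentile of Q = a·(P_{80} of X) + b = 7·74.6 + (-14) = 508.2.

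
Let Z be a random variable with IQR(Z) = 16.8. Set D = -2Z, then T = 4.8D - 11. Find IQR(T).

IQR(T) = 161.28

IQR(D) = |-2|·16.8 = 33.6.
IQR(T) = |4.8|·33.6 = 161.28.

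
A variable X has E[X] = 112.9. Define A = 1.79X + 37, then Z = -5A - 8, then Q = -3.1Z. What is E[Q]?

E[Q] = 3730.7105

E[A] = 1.79·112.9 + 37 = 239.091.
E[Z] = (-5)·239.091 + (-8) = -1203.455.
E[Q] = (-3.1)·(-1203.455) = 3730.7105.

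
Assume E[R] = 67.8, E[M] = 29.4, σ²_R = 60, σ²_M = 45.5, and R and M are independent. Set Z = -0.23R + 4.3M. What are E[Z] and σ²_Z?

E[Z] = 110.826, σ²_Z = 844.469

E[Z] = (-0.23)·E[R] + 4.3·E[M] = (-0.23)·67.8 + 4.3·29.4 = 110.826.
σ²_Z = a²·σ²_R + b²·σ²_M + 2ab·covariance of R and M with a = -0.23, b = 4.3.
Independence gives covariance of R and M = 0.
= (-0.23)²·60 + 4.3²·45.5 + 2·(-0.23)·4.3·0
= 3.174 + 841.295 + 0 = 844.469.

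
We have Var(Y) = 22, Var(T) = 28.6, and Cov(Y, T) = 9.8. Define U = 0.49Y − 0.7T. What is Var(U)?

Var(U) = 12.5734

Var(U) = a²·Var(Y) + b²·Var(T) + 2ab·Cov(Y, T) with a = 0.49, b = -0.7.
= 0.49²·22 + (-0.7)²·28.6 + 2·0.49·(-0.7)·9.8
= 5.2822 + 14.014 + (-6.7228) = 12.5734.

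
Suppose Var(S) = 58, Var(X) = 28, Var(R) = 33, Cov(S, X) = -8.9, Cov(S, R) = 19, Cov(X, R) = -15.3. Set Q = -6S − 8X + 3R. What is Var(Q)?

Var(Q) = 3373

Var(Q) = a²·Var(S) + b²·Var(X) + c²·Var(R) + 2ab·Cov(S, X) + 2ac·Cov(S, R) + 2bc·Cov(X, R), with a = -6, b = -8, c = 3.
= 2088 + 1792 + 297 + (-854.4) + (-684) + 734.4
= 3373.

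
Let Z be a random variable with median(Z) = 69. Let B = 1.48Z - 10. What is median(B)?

A linear map preserves order up to sign, so median(B) = a·median(Z) + b = 1.48·69 + (-10) = 92.12.

median(B) = 92.12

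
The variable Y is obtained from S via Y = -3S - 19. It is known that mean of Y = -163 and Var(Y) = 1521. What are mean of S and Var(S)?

From Y = -3S - 19: mean of Y = a·mean of S + b, so mean of S = (mean of Y − b)/a = (-163 − (-19))/(-3) = 48.
Var(Y) = a²·Var(S), so Var(S) = 1521/(-3)² = 169.

mean of S = 48, Var(S) = 169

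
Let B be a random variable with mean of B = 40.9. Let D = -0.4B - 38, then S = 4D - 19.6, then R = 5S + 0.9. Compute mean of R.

mean of D = (-0.4)·40.9 + (-38) = -54.36.
mean of S = 4·(-54.36) + (-19.6) = -237.04.
mean of R = 5·(-237.04) + 0.9 = -1184.3.

mean of R = -1184.3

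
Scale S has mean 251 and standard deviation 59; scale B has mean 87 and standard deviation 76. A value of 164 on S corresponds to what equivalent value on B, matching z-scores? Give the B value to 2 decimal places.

z = (164 − 251)/59 ≈ -1.4746.
B = 87 + z·76 = 87 + (164 − 251)·76/59 ≈ -25.07.

B = -25.07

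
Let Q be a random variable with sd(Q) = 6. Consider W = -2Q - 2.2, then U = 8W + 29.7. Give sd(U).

sd(W) = |-2|·6 = 12.
sd(U) = |8|·12 = 96.

sd(U) = 96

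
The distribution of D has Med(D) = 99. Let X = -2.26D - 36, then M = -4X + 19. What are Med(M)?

Med(M) = 1057.96

Med(X) = (-2.26)·99 + (-36) = -259.74.
Med(M) = (-4)·(-259.74) + 19 = 1057.96.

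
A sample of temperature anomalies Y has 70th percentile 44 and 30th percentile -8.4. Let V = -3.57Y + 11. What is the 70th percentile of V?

Since a = -3.57 < 0 the transformation is decreasing, reversing order: the 70th percentile of V corresponds to the 30th percentile of Y.
So P_{70}(V) = a·P_{30}(Y) + b = (-3.57)·(-8.4) + 11 = 40.988.

70th percentile of V = 40.988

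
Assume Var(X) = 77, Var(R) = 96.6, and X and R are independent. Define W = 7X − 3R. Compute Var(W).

Var(W) = 4642.4

Var(W) = a²·Var(X) + b²·Var(R) + 2ab·Cov[X, R] with a = 7, b = -3.
Independence gives Cov[X, R] = 0.
= 7²·77 + (-3)²·96.6 + 2·7·(-3)·0
= 3773 + 869.4 + 0 = 4642.4.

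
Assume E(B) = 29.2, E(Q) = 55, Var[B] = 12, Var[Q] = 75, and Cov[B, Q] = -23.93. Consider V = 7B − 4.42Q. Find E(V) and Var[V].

E(V) = 7·E(B) + (-4.42)·E(Q) = 7·29.2 + (-4.42)·55 = -38.7.
Var[V] = a²·Var[B] + b²·Var[Q] + 2ab·Cov[B, Q] with a = 7, b = -4.42.
= 7²·12 + (-4.42)²·75 + 2·7·(-4.42)·(-23.93)
= 588 + 1465.23 + 1480.7884 = 3534.0184.

E(V) = -38.7, Var[V] = 3534.0184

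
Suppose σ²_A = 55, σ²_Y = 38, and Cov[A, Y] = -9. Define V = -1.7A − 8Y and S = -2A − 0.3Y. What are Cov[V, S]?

By bilinearity, Cov[V, S] = ac·σ²_A + bd·σ²_Y + (ad+bc)·Cov[A, Y], with a=-1.7, b=-8, c=-2, d=-0.3.
ac·σ²_A = (-1.7)·(-2)·55 = 187
bd·σ²_Y = (-8)·(-0.3)·38 = 91.2
(ad+bc)·Cov[A, Y] = (16.51)·(-9) = -148.59
Cov[V, S] = 187 + 91.2 + (-148.59) = 129.61.

Cov[V, S] = 129.61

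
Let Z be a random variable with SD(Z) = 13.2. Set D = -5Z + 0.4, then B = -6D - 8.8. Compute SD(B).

SD(B) = 396

SD(D) = |-5|·13.2 = 66.
SD(B) = |-6|·66 = 396.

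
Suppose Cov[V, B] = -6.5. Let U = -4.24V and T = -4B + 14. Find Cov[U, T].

Cov[U, T] = -110.24

Cov[U, T] = a·c·Cov[V, B] = (-4.24)·(-4)·(-6.5) = -110.24. Additive constants drop out.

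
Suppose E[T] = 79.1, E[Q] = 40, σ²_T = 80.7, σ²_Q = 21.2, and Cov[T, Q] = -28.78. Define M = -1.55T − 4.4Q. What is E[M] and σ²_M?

E[M] = -298.605, σ²_M = 211.75455

E[M] = (-1.55)·E[T] + (-4.4)·E[Q] = (-1.55)·79.1 + (-4.4)·40 = -298.605.
σ²_M = a²·σ²_T + b²·σ²_Q + 2ab·Cov[T, Q] with a = -1.55, b = -4.4.
= (-1.55)²·80.7 + (-4.4)²·21.2 + 2·(-1.55)·(-4.4)·(-28.78)
= 193.88175 + 410.432 + (-392.5592) = 211.75455.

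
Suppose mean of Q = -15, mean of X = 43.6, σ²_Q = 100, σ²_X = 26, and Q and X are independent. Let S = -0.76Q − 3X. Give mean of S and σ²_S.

mean of S = (-0.76)·mean of Q + (-3)·mean of X = (-0.76)·(-15) + (-3)·43.6 = -119.4.
σ²_S = a²·σ²_Q + b²·σ²_X + 2ab·covariance of Q and X with a = -0.76, b = -3.
Independence gives covariance of Q and X = 0.
= (-0.76)²·100 + (-3)²·26 + 2·(-0.76)·(-3)·0
= 57.76 + 234 + 0 = 291.76.

mean of S = -119.4, σ²_S = 291.76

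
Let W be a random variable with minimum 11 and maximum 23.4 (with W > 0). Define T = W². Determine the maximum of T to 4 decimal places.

W² is increasing on this domain, so max(T) comes from max(W) = 23.4: max(T) = square(23.4) = 547.56.

max(T) = 547.56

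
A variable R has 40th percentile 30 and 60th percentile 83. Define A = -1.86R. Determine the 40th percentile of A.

40th percentile of A = -154.38

Since a = -1.86 < 0 the transformation is decreasing, reversing order: the 40th percentile of A corresponds to the 60th percentile of R.
So P_{40}(A) = a·P_{60}(R) + b = (-1.86)·83 = -154.38.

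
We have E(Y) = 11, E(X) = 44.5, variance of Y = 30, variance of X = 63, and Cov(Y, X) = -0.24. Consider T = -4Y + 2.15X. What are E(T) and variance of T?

E(T) = 51.675, variance of T = 775.3455

E(T) = (-4)·E(Y) + 2.15·E(X) = (-4)·11 + 2.15·44.5 = 51.675.
variance of T = a²·variance of Y + b²·variance of X + 2ab·Cov(Y, X) with a = -4, b = 2.15.
= (-4)²·30 + 2.15²·63 + 2·(-4)·2.15·(-0.24)
= 480 + 291.2175 + 4.128 = 775.3455.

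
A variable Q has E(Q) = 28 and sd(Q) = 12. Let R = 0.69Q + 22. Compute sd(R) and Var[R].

sd(R) = 8.28, Var[R] = 68.5584

R = 0.69Q + 22 is linear with a = 0.69, b = 22.
sd(R) = |a|·sd(Q) = |0.69|·12 = 8.28.
Var[Q] = 12² = 144.
Var[R] = a²·Var[Q] = 0.69²·144 = 68.5584 (the additive constant 22 does not affect variance).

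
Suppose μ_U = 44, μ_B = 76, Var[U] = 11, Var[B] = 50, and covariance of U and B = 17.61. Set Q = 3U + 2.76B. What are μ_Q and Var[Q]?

μ_Q = 3·μ_U + 2.76·μ_B = 3·44 + 2.76·76 = 341.76.
Var[Q] = a²·Var[U] + b²·Var[B] + 2ab·covariance of U and B with a = 3, b = 2.76.
= 3²·11 + 2.76²·50 + 2·3·2.76·17.61
= 99 + 380.88 + 291.6216 = 771.5016.

μ_Q = 341.76, Var[Q] = 771.5016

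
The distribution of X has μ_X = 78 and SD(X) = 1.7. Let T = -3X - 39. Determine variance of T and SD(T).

T = -3X - 39 is linear with a = -3, b = -39.
variance of X = 1.7² = 2.89.
variance of T = a²·variance of X = (-3)²·2.89 = 26.01 (the additive constant -39 does not affect variance).
SD(T) = |a|·SD(X) = |-3|·1.7 = 5.1.

variance of T = 26.01, SD(T) = 5.1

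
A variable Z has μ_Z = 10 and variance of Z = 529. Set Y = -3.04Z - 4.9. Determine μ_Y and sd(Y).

μ_Y = -35.3, sd(Y) = 69.92

Y = -3.04Z - 4.9 is linear with a = -3.04, b = -4.9.
μ_Y = a·μ_Z + b = (-3.04)·10 + (-4.9) = -35.3.
sd(Z) = √529 = 23.
sd(Y) = |a|·sd(Z) = |-3.04|·23 = 69.92.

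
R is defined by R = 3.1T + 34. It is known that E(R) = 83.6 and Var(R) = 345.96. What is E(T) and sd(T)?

From R = 3.1T + 34: E(R) = a·E(T) + b, so E(T) = (E(R) − b)/a = (83.6 − 34)/3.1 = 16.
sd(R) = √345.96 = 18.6.
sd(R) = |a|·sd(T), so sd(T) = 18.6/|3.1| = 6.

E(T) = 16, sd(T) = 6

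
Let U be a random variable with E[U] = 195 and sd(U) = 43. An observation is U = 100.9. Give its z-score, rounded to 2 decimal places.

z = (U − E[U]) / sd(U) = (100.9 − 195) / 43 ≈ -2.19.

z = -2.19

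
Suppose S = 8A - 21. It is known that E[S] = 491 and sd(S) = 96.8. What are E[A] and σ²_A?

E[A] = 64, σ²_A = 146.41

From S = 8A - 21: E[S] = a·E[A] + b, so E[A] = (E[S] − b)/a = (491 − (-21))/8 = 64.
σ²_S = 96.8² = 9370.24.
σ²_S = a²·σ²_A, so σ²_A = 9370.24/8² = 146.41.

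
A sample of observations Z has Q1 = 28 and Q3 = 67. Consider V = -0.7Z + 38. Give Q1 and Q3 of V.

Q1(V) = -8.9, Q3(V) = 18.4

a = -0.7 < 0 reverses order: Q1(V) comes from Q3(Z), Q3(V) from Q1(Z).
Q1(V) = (-0.7)·67 + 38 = -8.9; Q3(V) = (-0.7)·28 + 38 = 18.4.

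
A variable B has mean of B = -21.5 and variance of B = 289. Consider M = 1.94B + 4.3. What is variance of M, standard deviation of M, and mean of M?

M = 1.94B + 4.3 is linear with a = 1.94, b = 4.3.
variance of M = a²·variance of B = 1.94²·289 = 1087.6804 (the additive constant 4.3 does not affect variance).
standard deviation of B = √289 = 17.
standard deviation of M = |a|·standard deviation of B = |1.94|·17 = 32.98.
mean of M = a·mean of B + b = 1.94·(-21.5) + 4.3 = -37.41.

variance of M = 1087.6804, standard deviation of M = 32.98, mean of M = -37.41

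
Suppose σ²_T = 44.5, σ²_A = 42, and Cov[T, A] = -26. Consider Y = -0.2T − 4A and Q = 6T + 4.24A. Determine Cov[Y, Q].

By bilinearity, Cov[Y, Q] = ac·σ²_T + bd·σ²_A + (ad+bc)·Cov[T, A], with a=-0.2, b=-4, c=6, d=4.24.
ac·σ²_T = (-0.2)·6·44.5 = -53.4
bd·σ²_A = (-4)·4.24·42 = -712.32
(ad+bc)·Cov[T, A] = (-24.848)·(-26) = 646.048
Cov[Y, Q] = -53.4 + (-712.32) + 646.048 = -119.672.

Cov[Y, Q] = -119.672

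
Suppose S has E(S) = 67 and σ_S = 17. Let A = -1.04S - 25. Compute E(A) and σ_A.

A = -1.04S - 25 is linear with a = -1.04, b = -25.
E(A) = a·E(S) + b = (-1.04)·67 + (-25) = -94.68.
σ_A = |a|·σ_S = |-1.04|·17 = 17.68.

E(A) = -94.68, σ_A = 17.68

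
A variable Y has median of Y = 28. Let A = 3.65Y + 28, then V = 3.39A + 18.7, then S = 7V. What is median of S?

median of S = 3220.546

median of A = 3.65·28 + 28 = 130.2.
median of V = 3.39·130.2 + 18.7 = 460.078.
median of S = 7·460.078 = 3220.546.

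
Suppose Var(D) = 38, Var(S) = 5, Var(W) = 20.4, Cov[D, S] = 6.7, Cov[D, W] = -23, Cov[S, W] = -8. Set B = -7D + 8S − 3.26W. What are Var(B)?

Var(B) = a²·Var(D) + b²·Var(S) + c²·Var(W) + 2ab·Cov[D, S] + 2ac·Cov[D, W] + 2bc·Cov[S, W], with a = -7, b = 8, c = -3.26.
= 1862 + 320 + 216.80304 + (-750.4) + (-1049.72) + 417.28
= 1015.96304.

Var(B) = 1015.96304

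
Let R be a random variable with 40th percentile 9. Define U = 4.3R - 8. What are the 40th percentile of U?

40th percentile of U = 30.7

Since a = 4.3 > 0 the transformation is increasing, so the 40th percentile of U = a·(P_{40} of R) + b = 4.3·9 + (-8) = 30.7.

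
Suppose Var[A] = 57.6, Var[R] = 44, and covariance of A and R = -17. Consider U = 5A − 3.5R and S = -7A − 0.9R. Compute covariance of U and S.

covariance of U and S = -2217.4

By bilinearity, covariance of U and S = ac·Var[A] + bd·Var[R] + (ad+bc)·covariance of A and R, with a=5, b=-3.5, c=-7, d=-0.9.
ac·Var[A] = 5·(-7)·57.6 = -2016
bd·Var[R] = (-3.5)·(-0.9)·44 = 138.6
(ad+bc)·covariance of A and R = (20)·(-17) = -340
covariance of U and S = -2016 + 138.6 + (-340) = -2217.4.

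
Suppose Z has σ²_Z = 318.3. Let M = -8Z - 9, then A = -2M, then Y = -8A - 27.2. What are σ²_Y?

σ²_Y = 5215027.2

σ²_M = (-8)²·318.3 = 20371.2.
σ²_A = (-2)²·20371.2 = 81484.8.
σ²_Y = (-8)²·81484.8 = 5215027.2.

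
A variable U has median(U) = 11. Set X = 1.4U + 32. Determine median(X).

median(X) = 47.4

A linear map preserves order up to sign, so median(X) = a·median(U) + b = 1.4·11 + 32 = 47.4.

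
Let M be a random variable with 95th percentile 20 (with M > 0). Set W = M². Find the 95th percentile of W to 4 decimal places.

95th percentile of W = 400

M² is increasing, so P_{95}(W) = g(P_{95}(M)) = 400.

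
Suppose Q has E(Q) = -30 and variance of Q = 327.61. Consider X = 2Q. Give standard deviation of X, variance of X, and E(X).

standard deviation of X = 36.2, variance of X = 1310.44, E(X) = -60

X = 2Q is linear with a = 2, b = 0.
standard deviation of Q = √327.61 = 18.1.
standard deviation of X = |a|·standard deviation of Q = |2|·18.1 = 36.2.
variance of X = a²·variance of Q = 2²·327.61 = 1310.44.
E(X) = a·E(Q) + b = 2·(-30) = -60.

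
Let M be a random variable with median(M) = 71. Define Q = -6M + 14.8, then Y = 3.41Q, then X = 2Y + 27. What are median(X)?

median(Q) = (-6)·71 + 14.8 = -411.2.
median(Y) = 3.41·(-411.2) = -1402.192.
median(X) = 2·(-1402.192) + 27 = -2777.384.

median(X) = -2777.384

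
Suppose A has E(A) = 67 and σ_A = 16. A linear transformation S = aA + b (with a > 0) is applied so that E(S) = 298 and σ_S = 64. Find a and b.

a = 4, b = 30

σ_S = a·σ_A (a > 0), so a = 64/16 = 4.
E(S) = a·E(A) + b, so b = 298 − 4·67 = 30.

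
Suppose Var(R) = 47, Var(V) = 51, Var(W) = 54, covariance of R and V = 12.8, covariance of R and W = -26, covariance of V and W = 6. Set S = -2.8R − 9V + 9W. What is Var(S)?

Var(S) = 9857

Var(S) = a²·Var(R) + b²·Var(V) + c²·Var(W) + 2ab·covariance of R and V + 2ac·covariance of R and W + 2bc·covariance of V and W, with a = -2.8, b = -9, c = 9.
= 368.48 + 4131 + 4374 + 645.12 + 1310.4 + (-972)
= 9857.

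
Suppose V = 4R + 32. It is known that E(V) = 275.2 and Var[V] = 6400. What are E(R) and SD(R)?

E(R) = 60.8, SD(R) = 20

From V = 4R + 32: E(V) = a·E(R) + b, so E(R) = (E(V) − b)/a = (275.2 − 32)/4 = 60.8.
SD(V) = √6400 = 80.
SD(V) = |a|·SD(R), so SD(R) = 80/|4| = 20.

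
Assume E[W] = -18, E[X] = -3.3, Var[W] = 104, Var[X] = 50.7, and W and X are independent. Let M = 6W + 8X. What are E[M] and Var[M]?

E[M] = 6·E[W] + 8·E[X] = 6·(-18) + 8·(-3.3) = -134.4.
Var[M] = a²·Var[W] + b²·Var[X] + 2ab·covariance of W and X with a = 6, b = 8.
Independence gives covariance of W and X = 0.
= 6²·104 + 8²·50.7 + 2·6·8·0
= 3744 + 3244.8 + 0 = 6988.8.

E[M] = -134.4, Var[M] = 6988.8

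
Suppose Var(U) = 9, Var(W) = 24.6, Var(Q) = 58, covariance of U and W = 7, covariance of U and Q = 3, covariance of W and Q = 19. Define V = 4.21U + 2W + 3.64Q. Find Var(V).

Var(V) = a²·Var(U) + b²·Var(W) + c²·Var(Q) + 2ab·covariance of U and W + 2ac·covariance of U and Q + 2bc·covariance of W and Q, with a = 4.21, b = 2, c = 3.64.
= 159.5169 + 98.4 + 768.4768 + 117.88 + 91.9464 + 276.64
= 1512.8601.

Var(V) = 1512.8601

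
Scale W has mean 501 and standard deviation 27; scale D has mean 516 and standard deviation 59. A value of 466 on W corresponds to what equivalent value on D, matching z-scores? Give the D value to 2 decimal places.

D = 439.52

z = (466 − 501)/27 ≈ -1.2963.
D = 516 + z·59 = 516 + (466 − 501)·59/27 ≈ 439.52.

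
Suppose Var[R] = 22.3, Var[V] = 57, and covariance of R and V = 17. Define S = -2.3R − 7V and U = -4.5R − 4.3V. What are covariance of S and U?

covariance of S and U = 2650.135

By bilinearity, covariance of S and U = ac·Var[R] + bd·Var[V] + (ad+bc)·covariance of R and V, with a=-2.3, b=-7, c=-4.5, d=-4.3.
ac·Var[R] = (-2.3)·(-4.5)·22.3 = 230.805
bd·Var[V] = (-7)·(-4.3)·57 = 1715.7
(ad+bc)·covariance of R and V = (41.39)·17 = 703.63
covariance of S and U = 230.805 + 1715.7 + 703.63 = 2650.135.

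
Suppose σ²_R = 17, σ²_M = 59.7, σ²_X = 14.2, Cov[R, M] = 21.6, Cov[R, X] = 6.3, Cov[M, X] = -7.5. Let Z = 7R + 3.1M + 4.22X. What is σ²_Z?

σ²_Z = 2773.01028

σ²_Z = a²·σ²_R + b²·σ²_M + c²·σ²_X + 2ab·Cov[R, M] + 2ac·Cov[R, X] + 2bc·Cov[M, X], with a = 7, b = 3.1, c = 4.22.
= 833 + 573.717 + 252.87928 + 937.44 + 372.204 + (-196.23)
= 2773.01028.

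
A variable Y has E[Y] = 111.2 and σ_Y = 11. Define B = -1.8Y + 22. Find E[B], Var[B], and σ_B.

E[B] = -178.16, Var[B] = 392.04, σ_B = 19.8

B = -1.8Y + 22 is linear with a = -1.8, b = 22.
E[B] = a·E[Y] + b = (-1.8)·111.2 + 22 = -178.16.
Var[Y] = 11² = 121.
Var[B] = a²·Var[Y] = (-1.8)²·121 = 392.04 (the additive constant 22 does not affect variance).
σ_B = |a|·σ_Y = |-1.8|·11 = 19.8.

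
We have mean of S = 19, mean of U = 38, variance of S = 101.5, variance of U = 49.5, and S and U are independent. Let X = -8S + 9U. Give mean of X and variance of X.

mean of X = 190, variance of X = 10505.5

mean of X = (-8)·mean of S + 9·mean of U = (-8)·19 + 9·38 = 190.
variance of X = a²·variance of S + b²·variance of U + 2ab·Cov[S, U] with a = -8, b = 9.
Independence gives Cov[S, U] = 0.
= (-8)²·101.5 + 9²·49.5 + 2·(-8)·9·0
= 6496 + 4009.5 + 0 = 10505.5.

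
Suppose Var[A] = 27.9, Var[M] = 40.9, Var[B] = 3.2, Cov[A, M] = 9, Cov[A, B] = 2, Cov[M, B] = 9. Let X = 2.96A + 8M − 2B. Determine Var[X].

Var[X] = a²·Var[A] + b²·Var[M] + c²·Var[B] + 2ab·Cov[A, M] + 2ac·Cov[A, B] + 2bc·Cov[M, B], with a = 2.96, b = 8, c = -2.
= 244.44864 + 2617.6 + 12.8 + 426.24 + (-23.68) + (-288)
= 2989.40864.

Var[X] = 2989.40864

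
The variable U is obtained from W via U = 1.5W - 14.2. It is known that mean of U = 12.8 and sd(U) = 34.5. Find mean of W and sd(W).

mean of W = 18, sd(W) = 23

From U = 1.5W - 14.2: mean of U = a·mean of W + b, so mean of W = (mean of U − b)/a = (12.8 − (-14.2))/1.5 = 18.
sd(U) = |a|·sd(W), so sd(W) = 34.5/|1.5| = 23.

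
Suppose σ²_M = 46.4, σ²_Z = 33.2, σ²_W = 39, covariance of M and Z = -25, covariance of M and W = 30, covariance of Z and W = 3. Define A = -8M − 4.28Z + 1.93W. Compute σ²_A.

σ²_A = 1035.07958

σ²_A = a²·σ²_M + b²·σ²_Z + c²·σ²_W + 2ab·covariance of M and Z + 2ac·covariance of M and W + 2bc·covariance of Z and W, with a = -8, b = -4.28, c = 1.93.
= 2969.6 + 608.17088 + 145.2711 + (-1712) + (-926.4) + (-49.5624)
= 1035.07958.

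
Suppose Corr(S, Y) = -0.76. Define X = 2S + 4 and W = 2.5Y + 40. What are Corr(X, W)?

Corr(X, W) = -0.76

Linear rescalings preserve correlation up to sign; here the slopes 2 and 2.5 have the same sign, so Corr(X, W) = Corr(S, Y) = -0.76.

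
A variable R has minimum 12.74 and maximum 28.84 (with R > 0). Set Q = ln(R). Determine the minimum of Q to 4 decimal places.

min(Q) = 2.5447

ln(R) is increasing on this domain, so min(Q) comes from min(R) = 12.74: min(Q) = ln(12.74) ≈ 2.5447.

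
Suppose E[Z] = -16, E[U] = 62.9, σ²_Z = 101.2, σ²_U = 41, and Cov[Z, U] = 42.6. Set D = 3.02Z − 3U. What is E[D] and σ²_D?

E[D] = -237.02, σ²_D = 520.07248

E[D] = 3.02·E[Z] + (-3)·E[U] = 3.02·(-16) + (-3)·62.9 = -237.02.
σ²_D = a²·σ²_Z + b²·σ²_U + 2ab·Cov[Z, U] with a = 3.02, b = -3.
= 3.02²·101.2 + (-3)²·41 + 2·3.02·(-3)·42.6
= 922.98448 + 369 + (-771.912) = 520.07248.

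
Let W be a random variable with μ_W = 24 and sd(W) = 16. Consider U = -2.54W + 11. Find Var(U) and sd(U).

Var(U) = 1651.6096, sd(U) = 40.64

U = -2.54W + 11 is linear with a = -2.54, b = 11.
Var(W) = 16² = 256.
Var(U) = a²·Var(W) = (-2.54)²·256 = 1651.6096 (the additive constant 11 does not affect variance).
sd(U) = |a|·sd(W) = |-2.54|·16 = 40.64.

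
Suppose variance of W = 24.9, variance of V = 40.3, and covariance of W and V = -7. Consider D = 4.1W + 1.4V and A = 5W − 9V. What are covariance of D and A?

covariance of D and A = 211.97

By bilinearity, covariance of D and A = ac·variance of W + bd·variance of V + (ad+bc)·covariance of W and V, with a=4.1, b=1.4, c=5, d=-9.
ac·variance of W = 4.1·5·24.9 = 510.45
bd·variance of V = 1.4·(-9)·40.3 = -507.78
(ad+bc)·covariance of W and V = (-29.9)·(-7) = 209.3
covariance of D and A = 510.45 + (-507.78) + 209.3 = 211.97.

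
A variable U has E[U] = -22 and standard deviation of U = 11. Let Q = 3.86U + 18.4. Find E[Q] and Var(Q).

Q = 3.86U + 18.4 is linear with a = 3.86, b = 18.4.
E[Q] = a·E[U] + b = 3.86·(-22) + 18.4 = -66.52.
Var(U) = 11² = 121.
Var(Q) = a²·Var(U) = 3.86²·121 = 1802.8516 (the additive constant 18.4 does not affect variance).

E[Q] = -66.52, Var(Q) = 1802.8516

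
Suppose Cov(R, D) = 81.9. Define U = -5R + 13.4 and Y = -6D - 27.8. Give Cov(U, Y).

Cov(U, Y) = a·c·Cov(R, D) = (-5)·(-6)·81.9 = 2457. Additive constants drop out.

Cov(U, Y) = 2457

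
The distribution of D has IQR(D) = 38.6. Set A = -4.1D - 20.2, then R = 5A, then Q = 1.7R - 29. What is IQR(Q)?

IQR(A) = |-4.1|·38.6 = 158.26.
IQR(R) = |5|·158.26 = 791.3.
IQR(Q) = |1.7|·791.3 = 1345.21.

IQR(Q) = 1345.21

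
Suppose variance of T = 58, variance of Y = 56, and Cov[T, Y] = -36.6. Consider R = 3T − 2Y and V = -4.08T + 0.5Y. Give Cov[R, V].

Cov[R, V] = -1119.476

By bilinearity, Cov[R, V] = ac·variance of T + bd·variance of Y + (ad+bc)·Cov[T, Y], with a=3, b=-2, c=-4.08, d=0.5.
ac·variance of T = 3·(-4.08)·58 = -709.92
bd·variance of Y = (-2)·0.5·56 = -56
(ad+bc)·Cov[T, Y] = (9.66)·(-36.6) = -353.556
Cov[R, V] = -709.92 + (-56) + (-353.556) = -1119.476.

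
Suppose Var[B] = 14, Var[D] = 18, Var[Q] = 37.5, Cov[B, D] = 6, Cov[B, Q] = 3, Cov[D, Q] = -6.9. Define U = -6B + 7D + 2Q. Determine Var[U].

Var[U] = 766.8

Var[U] = a²·Var[B] + b²·Var[D] + c²·Var[Q] + 2ab·Cov[B, D] + 2ac·Cov[B, Q] + 2bc·Cov[D, Q], with a = -6, b = 7, c = 2.
= 504 + 882 + 150 + (-504) + (-72) + (-193.2)
= 766.8.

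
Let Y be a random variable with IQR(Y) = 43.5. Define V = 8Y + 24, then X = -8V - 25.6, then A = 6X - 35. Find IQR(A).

IQR(V) = |8|·43.5 = 348.
IQR(X) = |-8|·348 = 2784.
IQR(A) = |6|·2784 = 16704.

IQR(A) = 16704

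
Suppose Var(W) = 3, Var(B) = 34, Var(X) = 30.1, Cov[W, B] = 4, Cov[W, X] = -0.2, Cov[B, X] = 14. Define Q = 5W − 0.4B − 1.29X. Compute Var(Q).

Var(Q) = a²·Var(W) + b²·Var(B) + c²·Var(X) + 2ab·Cov[W, B] + 2ac·Cov[W, X] + 2bc·Cov[B, X], with a = 5, b = -0.4, c = -1.29.
= 75 + 5.44 + 50.08941 + (-16) + 2.58 + 14.448
= 131.55741.

Var(Q) = 131.55741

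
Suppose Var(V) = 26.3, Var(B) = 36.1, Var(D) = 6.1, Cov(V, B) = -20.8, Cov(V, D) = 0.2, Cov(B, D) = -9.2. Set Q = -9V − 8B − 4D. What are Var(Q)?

Var(Q) = a²·Var(V) + b²·Var(B) + c²·Var(D) + 2ab·Cov(V, B) + 2ac·Cov(V, D) + 2bc·Cov(B, D), with a = -9, b = -8, c = -4.
= 2130.3 + 2310.4 + 97.6 + (-2995.2) + 14.4 + (-588.8)
= 968.7.

Var(Q) = 968.7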